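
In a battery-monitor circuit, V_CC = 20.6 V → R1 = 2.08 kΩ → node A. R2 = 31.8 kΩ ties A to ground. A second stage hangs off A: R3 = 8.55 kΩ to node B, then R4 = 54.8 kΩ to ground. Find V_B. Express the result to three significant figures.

The second stage (R3 + R4 = 63.35 kΩ) loads node A in parallel with R2.
Effective lower resistance at A: R2 ‖ 63.35 = 21.17 kΩ.
So V_A = 20.6 × 0.9105 = 18.76 V.
Then the unloaded second divider: V_B = V_A × R4/(R3+R4) = 18.76 × 0.8650 = 16.23 V.

V_B ≈ 16.2 V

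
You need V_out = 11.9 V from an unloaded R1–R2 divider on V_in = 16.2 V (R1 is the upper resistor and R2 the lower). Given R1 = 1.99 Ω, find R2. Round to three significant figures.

R2 ≈ 5.51 Ω

Required fraction k = V_out/V_in = 0.7346.
Rearranging, R2 = R1·k/(1−k) = 1.99 × 2.767 = 5.507 Ω.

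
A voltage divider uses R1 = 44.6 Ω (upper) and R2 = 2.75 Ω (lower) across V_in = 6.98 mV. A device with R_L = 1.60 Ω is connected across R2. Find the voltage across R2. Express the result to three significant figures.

V_out ≈ 0.155 mV

The load sits in parallel with R2, giving an effective lower resistance R2' = R2·R_L/(R2+R_L) = 1.011 Ω.
Now apply the divider: V_out = 6.98 × 0.02218 = 0.1548 mV.
(Unloaded it would be 0.405 mV; the load pulls it down.)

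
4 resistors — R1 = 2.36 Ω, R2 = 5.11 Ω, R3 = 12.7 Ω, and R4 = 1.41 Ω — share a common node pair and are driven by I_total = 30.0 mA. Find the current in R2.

Total conductance ΣG = 1/2.36 + 1/5.11 + 1/12.7 + 1/1.41 = 1.407 (units of 1/Ω).
Current divider: I(R2) = I_total · G_k/ΣG = 30.0 × (0.1957/1.407) = 30.0 × 0.1390 = 4.171 mA.

I ≈ 4.17 mA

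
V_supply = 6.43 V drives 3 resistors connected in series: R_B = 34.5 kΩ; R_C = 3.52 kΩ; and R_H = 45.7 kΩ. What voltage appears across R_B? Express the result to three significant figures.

V ≈ 2.65 V

Total series resistance ΣR = 34.5 + 3.52 + 45.7 = 83.72 kΩ.
Voltage divider: V = V_supply · (34.50 / 83.72) = 6.43 × 0.4121 = 2.650 V.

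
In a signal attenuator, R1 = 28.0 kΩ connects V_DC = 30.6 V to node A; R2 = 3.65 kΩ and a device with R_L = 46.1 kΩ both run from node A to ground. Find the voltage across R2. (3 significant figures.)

V_out ≈ 3.30 V

The load sits in parallel with R2, giving an effective lower resistance R2' = R2·R_L/(R2+R_L) = 3.382 kΩ.
Now apply the divider: V_out = 30.6 × 0.1078 = 3.298 V.
(Unloaded it would be 3.53 V; the load pulls it down.)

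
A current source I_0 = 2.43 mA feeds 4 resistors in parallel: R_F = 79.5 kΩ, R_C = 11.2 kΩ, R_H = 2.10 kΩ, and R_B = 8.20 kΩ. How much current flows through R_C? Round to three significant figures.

I ≈ 0.310 mA

ΣG = 1/79.5 + 1/11.2 + 1/2.10 + 1/8.20 = 0.7000.
By the current-divider rule, I = I_0 · G_k/ΣG = 2.43 × 0.1275 = 0.3099 mA.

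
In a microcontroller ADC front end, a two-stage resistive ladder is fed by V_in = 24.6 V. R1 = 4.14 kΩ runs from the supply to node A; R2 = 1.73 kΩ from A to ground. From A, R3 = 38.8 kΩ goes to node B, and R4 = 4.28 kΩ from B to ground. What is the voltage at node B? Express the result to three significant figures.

V_B ≈ 0.700 V

The second stage (R3 + R4 = 43.08 kΩ) loads node A in parallel with R2.
R2 ‖ (R3+R4) = 1.663 kΩ.
First divider: V_A = V_in · 1.663/(4.14 + 1.663) = 7.050 V.
Then the unloaded second divider: V_B = V_A × R4/(R3+R4) = 7.050 × 0.09935 = 0.7005 V.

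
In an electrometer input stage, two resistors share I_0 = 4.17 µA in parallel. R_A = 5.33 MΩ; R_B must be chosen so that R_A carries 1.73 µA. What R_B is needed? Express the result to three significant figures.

R_B ≈ 3.78 MΩ

The fraction through R_A equals R_B/(R_A+R_B).
1.73/4.17 = R_B/(R_A + R_B) → R_B = R_A · (0.4149)/(1 − 0.4149) = 5.33 × 0.7090 = 3.779 MΩ.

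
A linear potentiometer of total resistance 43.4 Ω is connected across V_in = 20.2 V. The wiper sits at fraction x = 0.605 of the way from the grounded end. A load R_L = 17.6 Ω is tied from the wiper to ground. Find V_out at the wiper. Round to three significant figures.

Split the track: R_lower = x·R_p = 26.26 Ω, R_upper = (1−x)·R_p = 17.14 Ω.
(x·R_p) ‖ R_L = 10.54 Ω.
Loaded-divider output: V_out = 20.2 × 0.3807 = 7.690 V.

V_out ≈ 7.69 V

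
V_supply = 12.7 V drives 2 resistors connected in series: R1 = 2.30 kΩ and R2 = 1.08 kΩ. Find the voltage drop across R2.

Series total: ΣR = 2.30 + 1.08 = 3.380 kΩ.
V = V_supply · R/ΣR = 12.7 × 0.3195 = 4.058 V.

V ≈ 4.06 V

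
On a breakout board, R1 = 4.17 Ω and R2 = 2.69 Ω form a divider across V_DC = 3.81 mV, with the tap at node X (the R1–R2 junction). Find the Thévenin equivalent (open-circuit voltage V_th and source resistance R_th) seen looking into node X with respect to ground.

V_th ≈ 1.49 mV, R_th ≈ 1.64 Ω

With X open, the divider is unloaded: V_th = 3.81 × 2.69/6.860 = 1.494 mV.
Looking into X with the source shorted: R_th = R1·R2/(R1+R2) = 4.170 × 2.69/6.860 = 1.635 Ω.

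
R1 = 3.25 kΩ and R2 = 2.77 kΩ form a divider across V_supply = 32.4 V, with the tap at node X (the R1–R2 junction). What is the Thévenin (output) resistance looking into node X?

Zeroing V_supply shorts the top of R1 to ground, so R_th = R1 ‖ R2 = 1.495 kΩ.

R_th ≈ 1.50 kΩ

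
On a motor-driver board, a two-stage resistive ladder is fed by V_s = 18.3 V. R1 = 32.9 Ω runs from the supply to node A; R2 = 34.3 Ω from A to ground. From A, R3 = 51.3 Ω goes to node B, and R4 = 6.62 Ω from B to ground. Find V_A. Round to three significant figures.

V_A ≈ 7.24 V

The second stage (R3 + R4 = 57.92 Ω) loads node A in parallel with R2.
R2 ‖ (R3+R4) = 21.54 Ω.
First divider: V_A = V_s · 21.54/(32.9 + 21.54) = 7.241 V.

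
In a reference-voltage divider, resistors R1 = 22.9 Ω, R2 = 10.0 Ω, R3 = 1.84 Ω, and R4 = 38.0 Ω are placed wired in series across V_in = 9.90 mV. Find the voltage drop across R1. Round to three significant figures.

V ≈ 3.12 mV

Total series resistance ΣR = 22.9 + 10.0 + 1.84 + 38.0 = 72.74 Ω.
Voltage divider: V = V_in · (22.90 / 72.74) = 9.90 × 0.3148 = 3.117 mV.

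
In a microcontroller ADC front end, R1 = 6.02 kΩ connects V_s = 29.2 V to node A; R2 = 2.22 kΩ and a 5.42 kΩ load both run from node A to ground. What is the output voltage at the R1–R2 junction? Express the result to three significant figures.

First combine the lower leg with the load: R2 ‖ R_L = 1.575 kΩ.
Now apply the divider: V_out = 29.2 × 0.2074 = 6.055 V.

V_out ≈ 6.06 V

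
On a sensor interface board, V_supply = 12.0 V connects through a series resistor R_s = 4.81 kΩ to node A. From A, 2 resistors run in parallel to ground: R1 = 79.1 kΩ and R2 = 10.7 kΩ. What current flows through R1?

Equivalent of the parallel group: R_p = 9.425 kΩ.
V_A = 12.0 × 9.425/14.24 = 7.945 V.
Branch current I = V_A/R1 = 7.945/79.1 = 0.1004 mA.
(Check via current divider: I_total = 0.8430 mA; share G_k/ΣG = 0.1192 → same result.)

I ≈ 0.100 mA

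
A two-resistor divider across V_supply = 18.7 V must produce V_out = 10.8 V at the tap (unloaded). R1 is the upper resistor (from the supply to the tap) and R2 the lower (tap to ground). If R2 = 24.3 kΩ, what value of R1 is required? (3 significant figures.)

R1 ≈ 17.8 kΩ

Required fraction k = V_out/V_supply = 0.5775.
R1 = R2·(1/k − 1) = 24.3 × 0.7315 = 17.77 kΩ.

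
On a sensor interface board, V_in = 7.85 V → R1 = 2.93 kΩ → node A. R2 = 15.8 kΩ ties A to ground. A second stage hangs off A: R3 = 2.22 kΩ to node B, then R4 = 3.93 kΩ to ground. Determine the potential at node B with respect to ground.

The second stage (R3 + R4 = 6.150 kΩ) loads node A in parallel with R2.
R2 ‖ (R3+R4) = 4.427 kΩ.
First divider: V_A = V_in · 4.427/(2.93 + 4.427) = 4.724 V.
V_B = V_A × 0.6390 = 3.018 V.

V_B ≈ 3.02 V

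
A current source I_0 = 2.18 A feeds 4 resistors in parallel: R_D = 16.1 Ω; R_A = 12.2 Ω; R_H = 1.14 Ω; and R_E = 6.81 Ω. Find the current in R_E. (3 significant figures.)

I ≈ 0.274 A

Conductances: ΣG = 1/16.1 + 1/12.2 + 1/1.14 + 1/6.81 = 1.168 (1/Ω).
By the current-divider rule, I = I_0 · G_k/ΣG = 2.18 × 0.1257 = 0.2740 A.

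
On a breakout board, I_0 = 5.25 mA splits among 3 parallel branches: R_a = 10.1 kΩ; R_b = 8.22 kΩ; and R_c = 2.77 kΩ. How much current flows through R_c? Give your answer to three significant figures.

I ≈ 3.26 mA

Total conductance ΣG = 1/10.1 + 1/8.22 + 1/2.77 = 0.5817 (units of 1/kΩ).
By the current-divider rule, I = I_0 · G_k/ΣG = 5.25 × 0.6206 = 3.258 mA.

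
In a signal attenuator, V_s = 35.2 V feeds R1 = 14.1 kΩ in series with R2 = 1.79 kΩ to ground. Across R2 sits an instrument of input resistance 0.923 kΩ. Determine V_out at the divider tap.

V_out ≈ 1.46 V

The load sits in parallel with R2, giving an effective lower resistance R2' = R2·R_L/(R2+R_L) = 0.6090 kΩ.
Voltage divider with the loaded lower leg: V_out = 35.2 × 0.6090/(14.1 + 0.6090) = 35.2 × 0.04140 = 1.457 V.
(Unloaded it would be 3.97 V; the load pulls it down.)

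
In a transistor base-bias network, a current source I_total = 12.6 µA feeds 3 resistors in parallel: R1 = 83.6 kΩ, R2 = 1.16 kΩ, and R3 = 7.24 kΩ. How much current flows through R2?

I ≈ 10.7 µA

Conductances: ΣG = 1/83.6 + 1/1.16 + 1/7.24 = 1.012 (1/kΩ).
Current divider: I(R2) = I_total · G_k/ΣG = 12.6 × (0.8621/1.012) = 12.6 × 0.8517 = 10.73 µA.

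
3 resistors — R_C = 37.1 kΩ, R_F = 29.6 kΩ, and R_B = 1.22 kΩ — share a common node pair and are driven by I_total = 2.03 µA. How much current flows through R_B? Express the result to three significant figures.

ΣG = 1/37.1 + 1/29.6 + 1/1.22 = 0.8804.
Current divider: I(R_B) = I_total · G_k/ΣG = 2.03 × (0.8197/0.8804) = 2.03 × 0.9310 = 1.890 µA.

I ≈ 1.89 µA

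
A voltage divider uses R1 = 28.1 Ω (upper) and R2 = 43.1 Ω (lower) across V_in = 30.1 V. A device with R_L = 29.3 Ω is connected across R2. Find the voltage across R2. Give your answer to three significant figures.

R2 ‖ R_L = (43.1 × 29.3)/(43.1 + 29.3) = 17.44 Ω.
Then V_out = V_in · R2'/(R1 + R2') = 30.1 × 17.44/45.54 = 11.53 V.

V_out ≈ 11.5 V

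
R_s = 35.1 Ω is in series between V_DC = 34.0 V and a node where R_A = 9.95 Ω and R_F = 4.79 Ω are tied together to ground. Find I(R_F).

Equivalent of the parallel group: R_p = 3.233 Ω.
V_A by voltage divider: V_A = 34.0 × 3.233/(35.1 + 3.233) = 2.868 V.
Branch current I = V_A/R_F = 2.868/4.79 = 0.5987 A.

I ≈ 0.599 A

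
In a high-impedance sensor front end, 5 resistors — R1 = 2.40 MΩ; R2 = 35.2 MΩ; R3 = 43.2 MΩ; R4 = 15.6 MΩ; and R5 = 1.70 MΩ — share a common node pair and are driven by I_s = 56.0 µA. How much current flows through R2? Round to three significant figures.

I ≈ 1.42 µA

Conductances: ΣG = 1/2.40 + 1/35.2 + 1/43.2 + 1/15.6 + 1/1.70 = 1.121 (1/MΩ).
Current divider: I(R2) = I_s · G_k/ΣG = 56.0 × (0.02841/1.121) = 56.0 × 0.02535 = 1.420 µA.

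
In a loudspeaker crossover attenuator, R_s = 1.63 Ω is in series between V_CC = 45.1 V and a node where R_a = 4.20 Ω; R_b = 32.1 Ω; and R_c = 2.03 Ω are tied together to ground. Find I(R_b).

Parallel bank: R_p = 1/(1/4.20 + 1/32.1 + 1/2.03) = 1.313 Ω.
V_A by voltage divider: V_A = 45.1 × 1.313/(1.63 + 1.313) = 20.12 V.
Branch current I = V_A/R_b = 20.12/32.1 = 0.6267 A.
(Equivalently: I_total = 15.33 A, then current-divider fraction G_k/ΣG = 0.04089.)

I ≈ 0.627 A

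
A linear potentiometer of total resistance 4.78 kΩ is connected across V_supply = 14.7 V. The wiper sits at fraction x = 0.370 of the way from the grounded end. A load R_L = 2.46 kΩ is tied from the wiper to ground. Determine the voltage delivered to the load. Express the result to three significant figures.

The pot divides into 3.011 kΩ above the wiper and 1.769 kΩ below.
Lower segment in parallel with the load: 1.769 ‖ 2.46 = 1.029 kΩ.
Then V_out = V_supply · 1.029/(3.011 + 1.029) = 3.743 V.

V_out ≈ 3.74 V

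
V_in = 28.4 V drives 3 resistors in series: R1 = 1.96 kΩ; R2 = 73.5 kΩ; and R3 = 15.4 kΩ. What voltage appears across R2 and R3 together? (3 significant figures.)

V ≈ 27.8 V

ΣR = 1.96 + 73.5 + 15.4 = 90.86 kΩ.
R_{R2..R3} = 73.5 + 15.4 = 88.90 kΩ.
Voltage divider: V = V_in · (88.90 / 90.86) = 28.4 × 0.9784 = 27.79 V.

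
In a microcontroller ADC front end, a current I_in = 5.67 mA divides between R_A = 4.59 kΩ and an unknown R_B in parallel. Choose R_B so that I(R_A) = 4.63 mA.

Two-branch current divider: I_A = I_in · R_B/(R_A + R_B).
4.63/5.67 = R_B/(R_A + R_B) → R_B = R_A · (0.8166)/(1 − 0.8166) = 4.59 × 4.452 = 20.43 kΩ.

R_B ≈ 20.4 kΩ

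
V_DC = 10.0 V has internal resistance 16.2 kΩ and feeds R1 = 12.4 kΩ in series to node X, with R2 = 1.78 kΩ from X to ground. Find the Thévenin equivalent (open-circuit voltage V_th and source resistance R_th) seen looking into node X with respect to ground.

V_th ≈ 0.586 V, R_th ≈ 1.68 kΩ

R1' = 16.2 + 12.4 = 28.60 kΩ (source resistance + R1).
V_th is the unloaded tap voltage: V_DC · R2/(R1'+R2) = 10.0 × 0.05859 = 0.5859 V.
With V_DC suppressed (replaced by a short), R_th = R1' ‖ R2 = (28.60 × 1.78)/(28.60 + 1.78) = 1.676 kΩ.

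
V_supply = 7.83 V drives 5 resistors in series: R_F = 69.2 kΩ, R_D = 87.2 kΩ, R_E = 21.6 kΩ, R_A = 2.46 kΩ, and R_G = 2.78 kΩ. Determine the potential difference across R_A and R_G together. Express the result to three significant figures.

Series total: ΣR = 69.2 + 87.2 + 21.6 + 2.46 + 2.78 = 183.2 kΩ.
R_{R_A..R_G} = 2.46 + 2.78 = 5.240 kΩ.
By the voltage-divider rule, V = 7.83 × 5.240/183.2 = 0.2239 V.

V ≈ 0.224 V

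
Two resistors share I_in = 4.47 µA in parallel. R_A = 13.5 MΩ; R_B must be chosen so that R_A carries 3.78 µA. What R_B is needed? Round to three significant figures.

Two-branch current divider: I_A = I_in · R_B/(R_A + R_B).
3.78/4.47 = R_B/(R_A + R_B) → R_B = R_A · (0.8456)/(1 − 0.8456) = 13.5 × 5.478 = 73.96 MΩ.

R_B ≈ 74.0 MΩ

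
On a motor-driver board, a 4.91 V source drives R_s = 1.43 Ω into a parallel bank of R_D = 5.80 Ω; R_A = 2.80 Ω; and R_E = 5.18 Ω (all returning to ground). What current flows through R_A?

I ≈ 0.862 A

Combine the parallel branches: R_p = (1/5.80 + 1/2.80 + 1/5.18)⁻¹ = 1.384 Ω.
V_A by voltage divider: V_A = 4.91 × 1.384/(1.43 + 1.384) = 2.415 V.
Branch current I = V_A/R_A = 2.415/2.80 = 0.8624 A.
(Equivalently: I_total = 1.745 A, then current-divider fraction G_k/ΣG = 0.4942.)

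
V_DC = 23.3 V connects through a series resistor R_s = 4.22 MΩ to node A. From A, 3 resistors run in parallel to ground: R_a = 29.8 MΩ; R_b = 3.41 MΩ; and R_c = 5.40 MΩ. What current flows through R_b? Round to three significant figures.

Parallel bank: R_p = 1/(1/29.8 + 1/3.41 + 1/5.40) = 1.953 MΩ.
V_A = 23.3 × 1.953/6.173 = 7.372 V.
Branch current I = V_A/R_b = 7.372/3.41 = 2.162 µA.

I ≈ 2.16 µA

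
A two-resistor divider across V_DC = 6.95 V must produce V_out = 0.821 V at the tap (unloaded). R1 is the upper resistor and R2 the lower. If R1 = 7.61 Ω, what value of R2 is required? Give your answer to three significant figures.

R2 ≈ 1.02 Ω

Required fraction k = V_out/V_DC = 0.1181.
Rearranging, R2 = R1·k/(1−k) = 7.61 × 0.1340 = 1.019 Ω.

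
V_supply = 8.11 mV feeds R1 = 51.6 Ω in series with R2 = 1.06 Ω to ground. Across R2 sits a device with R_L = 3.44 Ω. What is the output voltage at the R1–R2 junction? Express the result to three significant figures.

V_out ≈ 0.125 mV

R2 ‖ R_L = (1.06 × 3.44)/(1.06 + 3.44) = 0.8103 Ω.
Then V_out = V_supply · R2'/(R1 + R2') = 8.11 × 0.8103/52.41 = 0.1254 mV.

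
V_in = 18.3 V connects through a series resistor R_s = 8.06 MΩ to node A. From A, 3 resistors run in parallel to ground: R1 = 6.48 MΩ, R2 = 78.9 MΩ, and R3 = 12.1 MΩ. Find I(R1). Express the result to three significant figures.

Equivalent of the parallel group: R_p = 4.006 MΩ.
V_A by voltage divider: V_A = 18.3 × 4.006/(8.06 + 4.006) = 6.076 V.
Branch current I = V_A/R1 = 6.076/6.48 = 0.9376 µA.

I ≈ 0.938 µA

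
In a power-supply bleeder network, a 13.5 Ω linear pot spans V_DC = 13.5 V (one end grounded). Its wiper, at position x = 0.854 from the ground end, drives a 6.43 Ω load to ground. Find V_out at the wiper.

The pot divides into 1.971 Ω above the wiper and 11.53 Ω below.
(x·R_p) ‖ R_L = 4.128 Ω.
Loaded-divider output: V_out = 13.5 × 0.6768 = 9.137 V.

V_out ≈ 9.14 V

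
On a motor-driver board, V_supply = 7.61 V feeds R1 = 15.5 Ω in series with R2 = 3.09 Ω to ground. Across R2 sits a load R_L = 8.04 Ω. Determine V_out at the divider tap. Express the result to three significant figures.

The load sits in parallel with R2, giving an effective lower resistance R2' = R2·R_L/(R2+R_L) = 2.232 Ω.
Now apply the divider: V_out = 7.61 × 0.1259 = 0.9580 V.

V_out ≈ 0.958 V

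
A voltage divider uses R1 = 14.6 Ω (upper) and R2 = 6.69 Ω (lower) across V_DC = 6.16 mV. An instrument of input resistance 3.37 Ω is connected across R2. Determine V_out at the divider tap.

V_out ≈ 0.820 mV

R2 ‖ R_L = (6.69 × 3.37)/(6.69 + 3.37) = 2.241 Ω.
Now apply the divider: V_out = 6.16 × 0.1331 = 0.8197 mV.
(Unloaded it would be 1.94 mV; the load pulls it down.)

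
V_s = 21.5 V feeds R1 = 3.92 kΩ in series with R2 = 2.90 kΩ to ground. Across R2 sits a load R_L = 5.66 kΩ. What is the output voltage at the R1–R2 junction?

V_out ≈ 7.06 V

R2 ‖ R_L = (2.90 × 5.66)/(2.90 + 5.66) = 1.918 kΩ.
Now apply the divider: V_out = 21.5 × 0.3285 = 7.062 V.
(Unloaded it would be 9.14 V; the load pulls it down.)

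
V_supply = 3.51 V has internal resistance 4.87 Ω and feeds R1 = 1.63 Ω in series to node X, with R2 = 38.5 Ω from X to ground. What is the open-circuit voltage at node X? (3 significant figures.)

V_th ≈ 3.00 V

R1' = 4.87 + 1.63 = 6.500 Ω (source resistance + R1).
Open-circuit (no load on X): V_th = V_supply · R2/(R1' + R2) = 3.51 × 38.5/(6.500 + 38.5) = 3.003 V.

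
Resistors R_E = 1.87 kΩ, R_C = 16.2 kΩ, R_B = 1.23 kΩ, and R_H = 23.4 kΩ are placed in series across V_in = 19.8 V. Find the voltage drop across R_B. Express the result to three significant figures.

Total series resistance ΣR = 1.87 + 16.2 + 1.23 + 23.4 = 42.70 kΩ.
Voltage divider: V = V_in · (1.230 / 42.70) = 19.8 × 0.02881 = 0.5704 V.

V ≈ 0.570 V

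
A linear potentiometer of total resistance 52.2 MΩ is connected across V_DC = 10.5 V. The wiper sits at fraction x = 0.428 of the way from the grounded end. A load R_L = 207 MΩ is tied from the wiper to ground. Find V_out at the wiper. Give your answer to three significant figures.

Lower segment x·R_p = 22.34 MΩ; upper segment (1−x)·R_p = 29.86 MΩ.
(x·R_p) ‖ R_L = 20.17 MΩ.
Loaded-divider output: V_out = 10.5 × 0.4031 = 4.233 V.
(Unloaded: V_out = x·V_DC = 4.49 V.)

V_out ≈ 4.23 V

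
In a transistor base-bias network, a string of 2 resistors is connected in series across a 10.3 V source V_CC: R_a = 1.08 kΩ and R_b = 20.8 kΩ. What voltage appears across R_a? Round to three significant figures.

V ≈ 0.508 V

ΣR = 1.08 + 20.8 = 21.88 kΩ.
Voltage divider: V = V_CC · (1.080 / 21.88) = 10.3 × 0.04936 = 0.5084 V.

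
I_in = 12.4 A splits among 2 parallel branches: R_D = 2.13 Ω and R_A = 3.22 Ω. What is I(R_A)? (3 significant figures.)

I ≈ 4.94 A

For two parallel branches, I_k = I_in · (other R)/(sum of R).
So I = 12.4 × 2.13/5.350 = 4.937 A.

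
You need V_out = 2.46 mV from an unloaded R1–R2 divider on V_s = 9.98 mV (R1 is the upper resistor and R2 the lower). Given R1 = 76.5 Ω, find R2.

Required fraction k = V_out/V_s = 0.2465.
So R2 = R1 · V_out/(V_s − V_out) = 76.5 × 2.46/(9.98 − 2.46) = 76.5 × 0.3271 = 25.03 Ω.

R2 ≈ 25.0 Ω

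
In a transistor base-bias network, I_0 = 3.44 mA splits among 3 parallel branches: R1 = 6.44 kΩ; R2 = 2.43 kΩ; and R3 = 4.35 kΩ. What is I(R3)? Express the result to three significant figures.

I ≈ 0.993 mA

Total conductance ΣG = 1/6.44 + 1/2.43 + 1/4.35 = 0.7967 (units of 1/kΩ).
By the current-divider rule, I = I_0 · G_k/ΣG = 3.44 × 0.2886 = 0.9926 mA.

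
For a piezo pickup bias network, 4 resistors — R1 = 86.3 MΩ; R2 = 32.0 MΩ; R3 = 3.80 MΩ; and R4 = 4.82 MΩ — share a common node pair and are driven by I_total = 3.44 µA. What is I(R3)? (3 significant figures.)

I ≈ 1.76 µA

Conductances: ΣG = 1/86.3 + 1/32.0 + 1/3.80 + 1/4.82 = 0.5135 (1/MΩ).
By the current-divider rule, I = I_total · G_k/ΣG = 3.44 × 0.5125 = 1.763 µA.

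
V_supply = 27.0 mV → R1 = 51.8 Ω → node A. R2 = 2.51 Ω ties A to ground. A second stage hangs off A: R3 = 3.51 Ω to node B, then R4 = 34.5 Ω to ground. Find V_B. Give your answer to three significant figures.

The second stage (R3 + R4 = 38.01 Ω) loads node A in parallel with R2.
Effective lower resistance at A: R2 ‖ 38.01 = 2.355 Ω.
So V_A = 27.0 × 0.04348 = 1.174 mV.
Then the unloaded second divider: V_B = V_A × R4/(R3+R4) = 1.174 × 0.9077 = 1.065 mV.

V_B ≈ 1.07 mV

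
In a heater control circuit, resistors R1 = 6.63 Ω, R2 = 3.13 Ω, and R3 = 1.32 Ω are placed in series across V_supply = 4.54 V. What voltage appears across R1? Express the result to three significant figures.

Total series resistance ΣR = 6.63 + 3.13 + 1.32 = 11.08 Ω.
Voltage divider: V = V_supply · (6.630 / 11.08) = 4.54 × 0.5984 = 2.717 V.

V ≈ 2.72 V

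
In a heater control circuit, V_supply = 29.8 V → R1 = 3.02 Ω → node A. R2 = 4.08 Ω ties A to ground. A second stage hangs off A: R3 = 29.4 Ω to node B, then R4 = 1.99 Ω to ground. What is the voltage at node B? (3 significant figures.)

V_B ≈ 1.03 V

Node A sees R2 in parallel with the series input of stage 2, R3 + R4 = 31.39 Ω.
Effective lower resistance at A: R2 ‖ 31.39 = 3.611 Ω.
So V_A = 29.8 × 0.5445 = 16.23 V.
Then the unloaded second divider: V_B = V_A × R4/(R3+R4) = 16.23 × 0.06340 = 1.029 V.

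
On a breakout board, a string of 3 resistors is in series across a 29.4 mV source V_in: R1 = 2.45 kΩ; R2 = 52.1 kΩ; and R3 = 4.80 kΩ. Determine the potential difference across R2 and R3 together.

Series total: ΣR = 2.45 + 52.1 + 4.80 = 59.35 kΩ.
R_{R2..R3} = 52.1 + 4.80 = 56.90 kΩ.
Voltage divider: V = V_in · (56.90 / 59.35) = 29.4 × 0.9587 = 28.19 mV.

V ≈ 28.2 mV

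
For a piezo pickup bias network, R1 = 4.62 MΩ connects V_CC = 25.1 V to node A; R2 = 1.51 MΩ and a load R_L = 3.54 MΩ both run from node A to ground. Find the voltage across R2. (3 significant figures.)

First combine the lower leg with the load: R2 ‖ R_L = 1.058 MΩ.
Voltage divider with the loaded lower leg: V_out = 25.1 × 1.058/(4.62 + 1.058) = 25.1 × 0.1864 = 4.679 V.

V_out ≈ 4.68 V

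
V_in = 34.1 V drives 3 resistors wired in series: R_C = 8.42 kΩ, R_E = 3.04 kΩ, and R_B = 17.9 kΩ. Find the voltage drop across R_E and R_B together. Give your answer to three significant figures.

Series total: ΣR = 8.42 + 3.04 + 17.9 = 29.36 kΩ.
R_{R_E..R_B} = 3.04 + 17.9 = 20.94 kΩ.
Voltage divider: V = V_in · (20.94 / 29.36) = 34.1 × 0.7132 = 24.32 V.

V ≈ 24.3 V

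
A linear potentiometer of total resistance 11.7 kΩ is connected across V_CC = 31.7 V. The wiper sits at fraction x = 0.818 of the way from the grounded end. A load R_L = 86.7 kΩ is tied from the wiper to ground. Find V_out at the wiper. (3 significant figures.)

V_out ≈ 25.4 V

The pot divides into 2.129 kΩ above the wiper and 9.571 kΩ below.
Lower segment in parallel with the load: 9.571 ‖ 86.7 = 8.619 kΩ.
Loaded-divider output: V_out = 31.7 × 0.8019 = 25.42 V.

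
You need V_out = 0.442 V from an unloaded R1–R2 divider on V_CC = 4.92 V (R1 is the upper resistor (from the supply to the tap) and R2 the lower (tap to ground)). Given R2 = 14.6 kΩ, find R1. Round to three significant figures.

R1 ≈ 148 kΩ

The divider ratio is R2/(R1+R2) = 0.442/4.92 = 0.08984.
So R1 = R2 · (V_CC/V_out − 1) = 14.6 × (4.92/0.442 − 1) = 14.6 × 10.13 = 147.9 kΩ.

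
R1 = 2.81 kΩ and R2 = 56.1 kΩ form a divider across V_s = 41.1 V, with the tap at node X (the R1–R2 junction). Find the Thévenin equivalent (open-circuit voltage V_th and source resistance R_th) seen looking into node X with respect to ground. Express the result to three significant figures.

V_th is the unloaded tap voltage: V_s · R2/(R1+R2) = 41.1 × 0.9523 = 39.14 V.
Zeroing V_s shorts the top of R1 to ground, so R_th = R1 ‖ R2 = 2.676 kΩ.

V_th ≈ 39.1 V, R_th ≈ 2.68 kΩ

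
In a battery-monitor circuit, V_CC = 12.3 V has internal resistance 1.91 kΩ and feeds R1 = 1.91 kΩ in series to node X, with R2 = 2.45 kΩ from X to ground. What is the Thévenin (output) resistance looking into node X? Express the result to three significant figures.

R1' = 1.91 + 1.91 = 3.820 kΩ (source resistance + R1).
With V_CC suppressed (replaced by a short), R_th = R1' ‖ R2 = (3.820 × 2.45)/(3.820 + 2.45) = 1.493 kΩ.

R_th ≈ 1.49 kΩ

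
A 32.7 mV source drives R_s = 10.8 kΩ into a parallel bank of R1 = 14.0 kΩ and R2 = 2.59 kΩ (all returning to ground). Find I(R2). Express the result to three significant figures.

I ≈ 2.13 µA

Combine the parallel branches: R_p = (1/14.0 + 1/2.59)⁻¹ = 2.186 kΩ.
V_A = 32.7 × 2.186/12.99 = 5.504 mV.
Branch current I = V_A/R2 = 5.504/2.59 = 2.125 µA.
(Equivalently: I_total = 2.518 µA, then current-divider fraction G_k/ΣG = 0.8439.)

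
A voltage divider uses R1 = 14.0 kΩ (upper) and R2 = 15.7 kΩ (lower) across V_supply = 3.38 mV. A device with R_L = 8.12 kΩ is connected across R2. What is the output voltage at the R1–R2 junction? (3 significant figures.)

R2 ‖ R_L = (15.7 × 8.12)/(15.7 + 8.12) = 5.352 kΩ.
Now apply the divider: V_out = 3.38 × 0.2766 = 0.9348 mV.

V_out ≈ 0.935 mV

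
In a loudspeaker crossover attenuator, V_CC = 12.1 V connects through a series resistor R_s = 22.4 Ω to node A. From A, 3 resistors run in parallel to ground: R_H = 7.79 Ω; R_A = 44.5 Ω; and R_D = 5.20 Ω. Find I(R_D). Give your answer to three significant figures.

I ≈ 0.268 A

Combine the parallel branches: R_p = (1/7.79 + 1/44.5 + 1/5.20)⁻¹ = 2.914 Ω.
V_A by voltage divider: V_A = 12.1 × 2.914/(22.4 + 2.914) = 1.393 V.
Branch current I = V_A/R_D = 1.393/5.20 = 0.2679 A.
(Equivalently: I_total = 0.4780 A, then current-divider fraction G_k/ΣG = 0.5604.)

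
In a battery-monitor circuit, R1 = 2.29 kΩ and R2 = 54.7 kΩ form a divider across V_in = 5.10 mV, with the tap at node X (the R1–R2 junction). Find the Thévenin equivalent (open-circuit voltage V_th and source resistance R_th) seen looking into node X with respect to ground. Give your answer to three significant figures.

With X open, the divider is unloaded: V_th = 5.10 × 54.7/56.99 = 4.895 mV.
Looking into X with the source shorted: R_th = R1·R2/(R1+R2) = 2.290 × 54.7/56.99 = 2.198 kΩ.

V_th ≈ 4.90 mV, R_th ≈ 2.20 kΩ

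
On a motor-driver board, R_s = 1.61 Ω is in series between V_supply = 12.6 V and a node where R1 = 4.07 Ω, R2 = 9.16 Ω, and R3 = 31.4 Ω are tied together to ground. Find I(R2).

I ≈ 0.848 A

Parallel bank: R_p = 1/(1/4.07 + 1/9.16 + 1/31.4) = 2.586 Ω.
V_A = 12.6 × 2.586/4.196 = 7.765 V.
Branch current I = V_A/R2 = 7.765/9.16 = 0.8477 A.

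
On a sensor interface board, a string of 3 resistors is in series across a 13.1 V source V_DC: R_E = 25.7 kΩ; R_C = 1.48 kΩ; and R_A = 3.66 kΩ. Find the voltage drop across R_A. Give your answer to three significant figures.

Series total: ΣR = 25.7 + 1.48 + 3.66 = 30.84 kΩ.
Voltage divider: V = V_DC · (3.660 / 30.84) = 13.1 × 0.1187 = 1.555 V.

V ≈ 1.55 V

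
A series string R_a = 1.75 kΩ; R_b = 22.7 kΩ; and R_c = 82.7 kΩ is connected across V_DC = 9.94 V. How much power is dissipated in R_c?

ΣR = 107.2 kΩ → I = 9.94/107.2 = 0.09277 mA.
P(R_c) = I²·R_c = (0.09277)² × 82.7 = 0.7117 mW.

P ≈ 0.712 mW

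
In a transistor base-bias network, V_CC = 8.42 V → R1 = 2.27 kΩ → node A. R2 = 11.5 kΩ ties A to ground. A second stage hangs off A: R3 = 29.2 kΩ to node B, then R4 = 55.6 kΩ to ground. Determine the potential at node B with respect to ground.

The second stage (R3 + R4 = 84.80 kΩ) loads node A in parallel with R2.
Effective lower resistance at A: R2 ‖ 84.80 = 10.13 kΩ.
V_A = 8.42 × 10.13/(2.27 + 10.13) = 6.878 V.
Stage 2 is unloaded, so V_B = V_A · R4/(R3+R4) = 6.878 × 55.6/84.80 = 4.510 V.

V_B ≈ 4.51 V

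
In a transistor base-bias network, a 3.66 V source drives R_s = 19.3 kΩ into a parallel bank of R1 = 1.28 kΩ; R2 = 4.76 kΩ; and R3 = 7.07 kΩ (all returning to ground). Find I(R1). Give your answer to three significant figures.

I ≈ 0.125 mA

Equivalent of the parallel group: R_p = 0.8828 kΩ.
V_A = 3.66 × 0.8828/20.18 = 0.1601 V.
I(R1) = V_A / R1 = 0.1601/1.28 = 0.1251 mA.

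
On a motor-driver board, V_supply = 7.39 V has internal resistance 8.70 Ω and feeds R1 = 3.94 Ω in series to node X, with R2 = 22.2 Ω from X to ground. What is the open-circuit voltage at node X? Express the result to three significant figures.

V_th ≈ 4.71 V

R1' = 8.70 + 3.94 = 12.64 Ω (source resistance + R1).
With X open, the divider is unloaded: V_th = 7.39 × 22.2/34.84 = 4.709 V.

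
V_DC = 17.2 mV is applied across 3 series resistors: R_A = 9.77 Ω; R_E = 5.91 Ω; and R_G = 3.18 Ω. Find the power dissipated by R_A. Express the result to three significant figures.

Series current I = V_DC/ΣR = 17.2/18.86 = 0.9120 mA.
V(R_A) = I·R = 8.910 mV; P = V·I = 8.910 × 0.9120 = 8.126 µW.

P ≈ 8.13 µW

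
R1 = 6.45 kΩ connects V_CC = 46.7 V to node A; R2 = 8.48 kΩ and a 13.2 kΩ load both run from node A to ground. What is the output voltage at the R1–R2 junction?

The load sits in parallel with R2, giving an effective lower resistance R2' = R2·R_L/(R2+R_L) = 5.163 kΩ.
Then V_out = V_CC · R2'/(R1 + R2') = 46.7 × 5.163/11.61 = 20.76 V.

V_out ≈ 20.8 V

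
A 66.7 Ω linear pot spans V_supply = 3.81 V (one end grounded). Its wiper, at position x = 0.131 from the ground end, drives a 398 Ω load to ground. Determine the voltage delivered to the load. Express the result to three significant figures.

Lower segment x·R_p = 8.738 Ω; upper segment (1−x)·R_p = 57.96 Ω.
Lower segment in parallel with the load: 8.738 ‖ 398 = 8.550 Ω.
V_out = 3.81 × 8.550/(57.96 + 8.550) = 0.4898 V.

V_out ≈ 0.490 V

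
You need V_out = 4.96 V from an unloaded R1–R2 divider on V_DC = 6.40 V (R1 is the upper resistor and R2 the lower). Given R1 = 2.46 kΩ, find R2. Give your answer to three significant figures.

R2 ≈ 8.47 kΩ

Required fraction k = V_out/V_DC = 0.7750.
R2 = R1 · 0.7750/(1 − 0.7750) = 8.473 kΩ.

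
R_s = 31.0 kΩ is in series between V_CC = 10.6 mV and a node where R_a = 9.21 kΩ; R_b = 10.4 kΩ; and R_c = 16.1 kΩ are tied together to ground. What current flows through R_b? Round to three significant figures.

Parallel bank: R_p = 1/(1/9.21 + 1/10.4 + 1/16.1) = 3.748 kΩ.
V_A by voltage divider: V_A = 10.6 × 3.748/(31.0 + 3.748) = 1.143 mV.
I(R_b) = V_A / R_b = 1.143/10.4 = 0.1099 µA.

I ≈ 0.110 µA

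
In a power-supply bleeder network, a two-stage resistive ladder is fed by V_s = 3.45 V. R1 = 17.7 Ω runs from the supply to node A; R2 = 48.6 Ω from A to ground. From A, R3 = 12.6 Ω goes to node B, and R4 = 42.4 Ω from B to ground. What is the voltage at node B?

V_B ≈ 1.58 V

Node A sees R2 in parallel with the series input of stage 2, R3 + R4 = 55.00 Ω.
Effective lower resistance at A: R2 ‖ 55.00 = 25.80 Ω.
First divider: V_A = V_s · 25.80/(17.7 + 25.80) = 2.046 V.
V_B = V_A × 0.7709 = 1.577 V.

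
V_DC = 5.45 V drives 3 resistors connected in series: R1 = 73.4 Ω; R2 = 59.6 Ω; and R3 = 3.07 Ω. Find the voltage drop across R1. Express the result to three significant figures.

ΣR = 73.4 + 59.6 + 3.07 = 136.1 Ω.
Voltage divider: V = V_DC · (73.40 / 136.1) = 5.45 × 0.5394 = 2.940 V.

V ≈ 2.94 V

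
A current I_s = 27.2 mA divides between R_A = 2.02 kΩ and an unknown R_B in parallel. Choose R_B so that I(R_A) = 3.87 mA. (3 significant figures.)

R_B ≈ 0.335 kΩ

The fraction through R_A equals R_B/(R_A+R_B).
With f = 0.1423, R_B = R_A · f/(1−f) = 2.02 × 0.1659 = 0.3351 kΩ.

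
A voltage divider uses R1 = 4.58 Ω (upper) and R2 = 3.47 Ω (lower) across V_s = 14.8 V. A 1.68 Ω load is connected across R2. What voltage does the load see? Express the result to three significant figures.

V_out ≈ 2.93 V

R2 ‖ R_L = (3.47 × 1.68)/(3.47 + 1.68) = 1.132 Ω.
Voltage divider with the loaded lower leg: V_out = 14.8 × 1.132/(4.58 + 1.132) = 14.8 × 0.1982 = 2.933 V.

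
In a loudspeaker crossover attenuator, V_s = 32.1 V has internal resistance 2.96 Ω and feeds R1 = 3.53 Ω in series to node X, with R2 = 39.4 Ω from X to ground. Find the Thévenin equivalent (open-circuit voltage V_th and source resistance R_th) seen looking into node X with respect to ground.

R1' = 2.96 + 3.53 = 6.490 Ω (source resistance + R1).
Open-circuit (no load on X): V_th = V_s · R2/(R1' + R2) = 32.1 × 39.4/(6.490 + 39.4) = 27.56 V.
With V_s suppressed (replaced by a short), R_th = R1' ‖ R2 = (6.490 × 39.4)/(6.490 + 39.4) = 5.572 Ω.

V_th ≈ 27.6 V, R_th ≈ 5.57 Ω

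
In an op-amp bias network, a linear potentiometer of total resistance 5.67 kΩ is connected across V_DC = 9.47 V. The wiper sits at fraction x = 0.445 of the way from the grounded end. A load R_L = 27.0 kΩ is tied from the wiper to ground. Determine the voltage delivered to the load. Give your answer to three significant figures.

Lower segment x·R_p = 2.523 kΩ; upper segment (1−x)·R_p = 3.147 kΩ.
Lower segment in parallel with the load: 2.523 ‖ 27.0 = 2.308 kΩ.
Then V_out = V_DC · 2.308/(3.147 + 2.308) = 4.006 V.
(Unloaded: V_out = x·V_DC = 4.21 V.)

V_out ≈ 4.01 V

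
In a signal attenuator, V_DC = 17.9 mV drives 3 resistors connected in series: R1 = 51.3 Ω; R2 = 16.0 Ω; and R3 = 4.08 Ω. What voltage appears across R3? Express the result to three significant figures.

V ≈ 1.02 mV

Series total: ΣR = 51.3 + 16.0 + 4.08 = 71.38 Ω.
By the voltage-divider rule, V = 17.9 × 4.080/71.38 = 1.023 mV.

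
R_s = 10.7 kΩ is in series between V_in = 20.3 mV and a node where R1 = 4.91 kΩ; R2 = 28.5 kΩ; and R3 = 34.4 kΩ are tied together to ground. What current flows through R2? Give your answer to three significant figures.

Equivalent of the parallel group: R_p = 3.734 kΩ.
Node voltage V_A = V_in · R_p/(R_s + R_p) = 20.3 × 0.2587 = 5.251 mV.
I(R2) = V_A / R2 = 5.251/28.5 = 0.1843 µA.

I ≈ 0.184 µA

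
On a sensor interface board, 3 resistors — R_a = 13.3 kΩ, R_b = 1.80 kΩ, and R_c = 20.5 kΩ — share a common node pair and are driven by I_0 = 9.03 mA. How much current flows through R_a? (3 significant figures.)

I ≈ 0.999 mA

Conductances: ΣG = 1/13.3 + 1/1.80 + 1/20.5 = 0.6795 (1/kΩ).
Current divider: I(R_a) = I_0 · G_k/ΣG = 9.03 × (0.07519/0.6795) = 9.03 × 0.1106 = 0.9992 mA.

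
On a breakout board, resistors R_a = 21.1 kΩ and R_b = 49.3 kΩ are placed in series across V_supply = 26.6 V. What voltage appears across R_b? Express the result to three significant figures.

Total series resistance ΣR = 21.1 + 49.3 = 70.40 kΩ.
Voltage divider: V = V_supply · (49.30 / 70.40) = 26.6 × 0.7003 = 18.63 V.

V ≈ 18.6 V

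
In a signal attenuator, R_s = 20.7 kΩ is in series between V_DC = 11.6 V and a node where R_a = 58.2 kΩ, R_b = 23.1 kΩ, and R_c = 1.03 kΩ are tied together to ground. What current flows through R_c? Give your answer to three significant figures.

Combine the parallel branches: R_p = (1/58.2 + 1/23.1 + 1/1.03)⁻¹ = 0.9696 kΩ.
V_A by voltage divider: V_A = 11.6 × 0.9696/(20.7 + 0.9696) = 0.5190 V.
I(R_c) = V_A / R_c = 0.5190/1.03 = 0.5039 mA.

I ≈ 0.504 mA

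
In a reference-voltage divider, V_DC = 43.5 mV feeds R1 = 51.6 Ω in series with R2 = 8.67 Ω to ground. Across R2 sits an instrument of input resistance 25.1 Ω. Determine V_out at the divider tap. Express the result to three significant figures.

The load sits in parallel with R2, giving an effective lower resistance R2' = R2·R_L/(R2+R_L) = 6.444 Ω.
Now apply the divider: V_out = 43.5 × 0.1110 = 4.829 mV.
(Unloaded it would be 6.26 mV; the load pulls it down.)

V_out ≈ 4.83 mV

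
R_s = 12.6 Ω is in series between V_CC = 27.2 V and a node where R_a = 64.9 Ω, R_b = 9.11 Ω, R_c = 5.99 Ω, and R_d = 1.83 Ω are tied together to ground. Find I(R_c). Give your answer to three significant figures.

Equivalent of the parallel group: R_p = 1.193 Ω.
Node voltage V_A = V_CC · R_p/(R_s + R_p) = 27.2 × 0.08646 = 2.352 V.
Branch current I = V_A/R_c = 2.352/5.99 = 0.3926 A.
(Equivalently: I_total = 1.972 A, then current-divider fraction G_k/ΣG = 0.1991.)

I ≈ 0.393 A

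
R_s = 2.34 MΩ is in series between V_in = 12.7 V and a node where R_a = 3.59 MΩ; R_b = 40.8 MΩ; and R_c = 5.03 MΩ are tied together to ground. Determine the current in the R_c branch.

Equivalent of the parallel group: R_p = 1.993 MΩ.
V_A by voltage divider: V_A = 12.7 × 1.993/(2.34 + 1.993) = 5.841 V.
I(R_c) = V_A / R_c = 5.841/5.03 = 1.161 µA.

I ≈ 1.16 µA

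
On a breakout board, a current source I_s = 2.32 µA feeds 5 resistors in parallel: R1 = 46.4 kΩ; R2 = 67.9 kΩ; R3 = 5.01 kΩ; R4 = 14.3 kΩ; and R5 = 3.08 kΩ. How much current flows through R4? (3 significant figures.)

I ≈ 0.257 µA

ΣG = 1/46.4 + 1/67.9 + 1/5.01 + 1/14.3 + 1/3.08 = 0.6305.
Current divider: I(R4) = I_s · G_k/ΣG = 2.32 × (0.06993/0.6305) = 2.32 × 0.1109 = 0.2573 µA.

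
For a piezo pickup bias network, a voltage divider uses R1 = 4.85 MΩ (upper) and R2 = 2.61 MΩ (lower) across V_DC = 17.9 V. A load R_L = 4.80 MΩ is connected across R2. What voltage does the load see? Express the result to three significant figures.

V_out ≈ 4.63 V

First combine the lower leg with the load: R2 ‖ R_L = 1.691 MΩ.
Voltage divider with the loaded lower leg: V_out = 17.9 × 1.691/(4.85 + 1.691) = 17.9 × 0.2585 = 4.627 V.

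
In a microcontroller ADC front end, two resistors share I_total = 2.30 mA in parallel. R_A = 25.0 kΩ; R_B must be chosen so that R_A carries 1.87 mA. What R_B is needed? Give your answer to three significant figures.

The fraction through R_A equals R_B/(R_A+R_B).
1.87/2.30 = R_B/(R_A + R_B) → R_B = R_A · (0.8130)/(1 − 0.8130) = 25.0 × 4.349 = 108.7 kΩ.

R_B ≈ 109 kΩ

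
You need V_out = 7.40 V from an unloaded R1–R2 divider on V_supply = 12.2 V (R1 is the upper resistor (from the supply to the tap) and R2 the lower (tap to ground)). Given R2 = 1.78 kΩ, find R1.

R1 ≈ 1.15 kΩ

Required fraction k = V_out/V_supply = 0.6066.
R1 = R2·(1/k − 1) = 1.78 × 0.6486 = 1.155 kΩ.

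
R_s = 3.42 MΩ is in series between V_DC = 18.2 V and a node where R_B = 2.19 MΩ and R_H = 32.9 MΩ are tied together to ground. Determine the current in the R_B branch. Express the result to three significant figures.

Combine the parallel branches: R_p = (1/2.19 + 1/32.9)⁻¹ = 2.053 MΩ.
V_A = 18.2 × 2.053/5.473 = 6.828 V.
I(R_B) = V_A / R_B = 6.828/2.19 = 3.118 µA.

I ≈ 3.12 µA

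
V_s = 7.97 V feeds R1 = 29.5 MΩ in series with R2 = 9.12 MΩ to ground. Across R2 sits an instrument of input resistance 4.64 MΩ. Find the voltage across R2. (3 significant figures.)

R2 ‖ R_L = (9.12 × 4.64)/(9.12 + 4.64) = 3.075 MΩ.
Voltage divider with the loaded lower leg: V_out = 7.97 × 3.075/(29.5 + 3.075) = 7.97 × 0.09441 = 0.7524 V.

V_out ≈ 0.752 V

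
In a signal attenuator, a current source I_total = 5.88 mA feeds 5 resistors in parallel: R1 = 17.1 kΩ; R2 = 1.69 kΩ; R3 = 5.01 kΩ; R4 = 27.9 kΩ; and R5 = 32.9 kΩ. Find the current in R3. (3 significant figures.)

I ≈ 1.28 mA

Total conductance ΣG = 1/17.1 + 1/1.69 + 1/5.01 + 1/27.9 + 1/32.9 = 0.9160 (units of 1/kΩ).
Current divider: I(R3) = I_total · G_k/ΣG = 5.88 × (0.1996/0.9160) = 5.88 × 0.2179 = 1.281 mA.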